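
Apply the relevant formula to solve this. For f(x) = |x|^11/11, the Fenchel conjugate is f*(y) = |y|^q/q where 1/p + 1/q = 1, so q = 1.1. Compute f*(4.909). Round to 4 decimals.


The conjugate exponent q satisfies 1/p + 1/q = 1.
p = 11, so q = 11/(11 - 1) = 1.1
|y|^q = 4.909^1.1 = 5.7556
f*(4.909) = 5.7556 / 1.1 = 5.2324


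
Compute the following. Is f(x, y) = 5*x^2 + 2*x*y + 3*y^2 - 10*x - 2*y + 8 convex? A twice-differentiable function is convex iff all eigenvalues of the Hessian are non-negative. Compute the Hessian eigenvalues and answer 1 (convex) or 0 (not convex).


The Hessian of f(x,y) = 5*x^2 + 2*x*y + 3*y^2 - 10*x - 2*y + 8 is:
H = [[10, 2], [2, 6]]
Trace = 10 + 6 = 16
Determinant = 10*6 - (2)^2 = 56
Discriminant = (16)^2 - 4*56 = 32.0
Eigenvalues: lambda_1 = 5.1716, lambda_2 = 10.8284
The function is convex.

1


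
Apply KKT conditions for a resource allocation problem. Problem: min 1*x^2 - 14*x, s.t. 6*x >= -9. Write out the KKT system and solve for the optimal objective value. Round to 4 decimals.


Step 1: Try lambda = 0 (constraint inactive).
Stationarity: 2*1*x - 14 = 0
x* = 14/(2*1) = 7.0
Check constraint: 6*7.0 = 42.0 >= -9 -- satisfied.
Step 2: Compute optimal value.
f(x*) = 1*7.0^2 - 14*7.0 = -49.0


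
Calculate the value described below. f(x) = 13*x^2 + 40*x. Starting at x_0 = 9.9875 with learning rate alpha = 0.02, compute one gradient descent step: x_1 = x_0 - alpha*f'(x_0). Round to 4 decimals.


We compute the gradient at x_0 and apply the update.
f'(x) = 26*x + 40
f'(9.9875) = 26*9.9875 + 40 = 299.675
x_1 = 9.9875 - 0.02*299.675 = 3.994


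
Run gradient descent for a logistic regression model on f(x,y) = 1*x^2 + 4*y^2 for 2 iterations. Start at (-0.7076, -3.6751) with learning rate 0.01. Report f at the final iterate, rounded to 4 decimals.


Gradient descent on f(x,y) = 1*x^2 + 4*y^2.
Starting point: (-0.7076, -3.6751), alpha = 0.01
Step 1: grad_x = 2*1*-0.7076 = -1.4152, grad_y = 2*4*-3.6751 = -29.4008
  x_1 = -0.7076 - 0.01*-1.4152 = -0.6934
  y_1 = -3.6751 - 0.01*-29.4008 = -3.3811
Step 2: grad_x = 2*1*-0.6934 = -1.3869, grad_y = 2*4*-3.3811 = -27.0487
  x_2 = -0.6934 - 0.01*-1.3869 = -0.6796
  y_2 = -3.3811 - 0.01*-27.0487 = -3.1106
f(-0.6796, -3.1106) = 1*(-0.6796)^2 + 4*(-3.1106)^2 = 39.1653


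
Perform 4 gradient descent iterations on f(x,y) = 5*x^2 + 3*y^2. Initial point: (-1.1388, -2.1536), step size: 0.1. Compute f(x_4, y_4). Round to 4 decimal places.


Gradient descent on f(x,y) = 5*x^2 + 3*y^2.
Starting point: (-1.1388, -2.1536), alpha = 0.1
Step 1: grad_x = 2*5*-1.1388 = -11.388, grad_y = 2*3*-2.1536 = -12.9216
  x_1 = -1.1388 - 0.1*-11.388 = 0.0
  y_1 = -2.1536 - 0.1*-12.9216 = -0.8614
Step 2: grad_x = 2*5*0.0 = 0.0, grad_y = 2*3*-0.8614 = -5.1686
  x_2 = 0.0 - 0.1*0.0 = 0.0
  y_2 = -0.8614 - 0.1*-5.1686 = -0.3446
Step 3: grad_x = 2*5*0.0 = 0.0, grad_y = 2*3*-0.3446 = -2.0675
  x_3 = 0.0 - 0.1*0.0 = 0.0
  y_3 = -0.3446 - 0.1*-2.0675 = -0.1378
Step 4: grad_x = 2*5*0.0 = 0.0, grad_y = 2*3*-0.1378 = -0.827
  x_4 = 0.0 - 0.1*0.0 = 0.0
  y_4 = -0.1378 - 0.1*-0.827 = -0.0551
f(0.0, -0.0551) = 5*0.0^2 + 3*(-0.0551)^2 = 0.0091


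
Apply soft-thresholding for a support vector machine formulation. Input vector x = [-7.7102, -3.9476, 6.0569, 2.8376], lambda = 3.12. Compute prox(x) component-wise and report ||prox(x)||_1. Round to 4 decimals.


Soft-thresholding with lambda = 3.12:
prox(-7.7102) = sign(-7.7102)*max(|-7.7102| - 3.12, 0) = -4.5902
prox(-3.9476) = sign(-3.9476)*max(|-3.9476| - 3.12, 0) = -0.8276
prox(6.0569) = sign(6.0569)*max(|6.0569| - 3.12, 0) = 2.9369
prox(2.8376) = sign(2.8376)*max(|2.8376| - 3.12, 0) = 0.0
prox(x) = [-4.5902, -0.8276, 2.9369, 0.0]
||prox(x)||_1 = 4.5902 + 0.8276 + 2.9369 + 0.0 = 8.3547


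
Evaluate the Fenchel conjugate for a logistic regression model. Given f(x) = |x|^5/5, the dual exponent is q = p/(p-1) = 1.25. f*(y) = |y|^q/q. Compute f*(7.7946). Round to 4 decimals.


The conjugate exponent q satisfies 1/p + 1/q = 1.
p = 5, so q = 5/(5 - 1) = 1.25
|y|^q = 7.7946^1.25 = 13.0239
f*(7.7946) = 13.0239 / 1.25 = 10.4191


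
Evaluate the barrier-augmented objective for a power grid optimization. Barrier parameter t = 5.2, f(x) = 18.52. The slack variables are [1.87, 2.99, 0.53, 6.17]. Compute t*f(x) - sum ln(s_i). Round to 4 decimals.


Step 1: Compute log-barrier.
ln values: [0.6259, 1.0953, -0.6349, 1.8197]
phi = -(0.6259 + 1.0953 - 0.6349 + 1.8197) = -2.906
Step 2: Compute augmented objective.
t*f(x) = 5.2*18.52 = 96.304
Total = 96.304 - 2.906 = 93.398


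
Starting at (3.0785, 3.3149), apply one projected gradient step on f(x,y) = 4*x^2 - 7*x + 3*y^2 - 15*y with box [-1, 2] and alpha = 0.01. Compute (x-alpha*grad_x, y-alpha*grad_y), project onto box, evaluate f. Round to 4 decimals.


Step 1: Compute gradient at (3.0785, 3.3149).
grad_x = 2*4*3.0785 - 7 = 17.628
grad_y = 2*3*3.3149 - 15 = 4.8894
Step 2: Gradient step.
x_raw = 3.0785 - 0.01*17.628 = 2.9022
y_raw = 3.3149 - 0.01*4.8894 = 3.266
Step 3: Project onto [-1, 2].
x_proj = clip(2.9022) = 2.0
y_proj = clip(3.266) = 2.0
Step 4: Evaluate f.
f(2.0, 2.0) = -16.0


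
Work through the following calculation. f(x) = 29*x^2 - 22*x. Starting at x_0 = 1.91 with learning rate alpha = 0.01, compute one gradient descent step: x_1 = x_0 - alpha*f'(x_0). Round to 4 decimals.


We compute the gradient at x_0 and apply the update.
f'(x) = 58*x - 22
f'(1.91) = 58*1.91 - 22 = 88.78
x_1 = 1.91 - 0.01*88.78 = 1.0222


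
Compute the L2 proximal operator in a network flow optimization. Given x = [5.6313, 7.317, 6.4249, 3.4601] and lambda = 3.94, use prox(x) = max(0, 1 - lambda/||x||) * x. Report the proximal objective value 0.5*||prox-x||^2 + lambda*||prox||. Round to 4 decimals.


Step 1: Compute ||x||.
||x|| = 11.7687
Step 2: Compute scaling factor.
scale = max(0, 1 - 3.94/11.7687) = 0.6652
Step 3: prox(x) = [3.746, 4.8674, 4.2739, 2.3017]
||prox(x)|| = 7.8287
Step 4: Proximal objective.
0.5*||prox-x||^2 = 7.7618
lambda*||prox|| = 30.8451
Total = 38.6068


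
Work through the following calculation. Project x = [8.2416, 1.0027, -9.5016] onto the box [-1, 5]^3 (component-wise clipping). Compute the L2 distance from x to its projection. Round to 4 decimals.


Project each component onto [-1, 5].
clip(8.2416) = 5.0, clip(1.0027) = 1.0027, clip(-9.5016) = -1.0
Projection = [5.0, 1.0027, -1.0]
Squared diffs: [10.508, 0.0, 72.2772]
Distance = sqrt(82.7852) = 9.0986


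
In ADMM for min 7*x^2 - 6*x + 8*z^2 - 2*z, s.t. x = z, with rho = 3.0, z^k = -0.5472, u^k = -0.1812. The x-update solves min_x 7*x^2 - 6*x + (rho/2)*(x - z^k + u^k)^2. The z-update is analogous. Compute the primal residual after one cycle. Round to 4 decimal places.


ADMM iteration with rho = 3.0, z^k = -0.5472, u^k = -0.1812
Step 1: x-update.
Minimize 7*x^2 - 6*x + (3.0/2)*(x + 0.5472 - 0.1812)^2
FOC: (2*7 + 3.0)*x = 6 + 3.0*(-0.5472 + 0.1812)
x^{k+1} = 0.2884
Step 2: z-update.
Minimize 8*z^2 - 2*z + (3.0/2)*(0.2884 - z - 0.1812)^2
FOC: (2*8 + 3.0)*z = 2 + 3.0*(0.2884 - 0.1812)
z^{k+1} = 0.1222
Step 3: u-update.
u^{k+1} = -0.1812 + 0.2884 - 0.1222 = -0.015
Step 4: Primal residual = |0.2884 - 0.1222| = 0.1662


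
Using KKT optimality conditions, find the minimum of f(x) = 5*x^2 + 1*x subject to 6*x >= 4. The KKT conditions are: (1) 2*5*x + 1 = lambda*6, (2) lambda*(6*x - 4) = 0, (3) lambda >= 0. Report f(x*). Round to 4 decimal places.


Step 1: Try lambda = 0 (constraint inactive).
x_unc = -1/(2*5) = -0.1
Check: 6*-0.1 = -0.6 < 4 -- violated!
Step 2: Constraint must be active: 6*x = 4
x* = 4/6 = 2/3 = 0.6667 (rounded; the exact value 2/3 is used below)
lambda = (2*5*(2/3) + 1)/6 = 1.2778
Step 3: Compute optimal value.
f(x*) = 5*(2/3)^2 + 1*(2/3) = 2.8889


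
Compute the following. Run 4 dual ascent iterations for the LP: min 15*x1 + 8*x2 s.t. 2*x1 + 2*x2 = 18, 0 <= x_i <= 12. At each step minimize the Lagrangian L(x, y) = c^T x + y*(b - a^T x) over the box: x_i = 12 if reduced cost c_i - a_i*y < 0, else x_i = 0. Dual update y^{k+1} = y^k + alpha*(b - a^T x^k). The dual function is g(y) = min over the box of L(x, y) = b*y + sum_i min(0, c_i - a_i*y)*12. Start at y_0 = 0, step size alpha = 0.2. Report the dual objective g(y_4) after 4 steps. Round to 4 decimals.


Dual ascent for LP: min 15*x1 + 8*x2, 2*x1 + 2*x2 = 18, 0 <= x_i <= 12
Step 1: y^k = 0.0, reduced costs: (15.0, 8.0)
  x^k = (0.0, 0.0), subgradient = b - a^T x = 18.0
  y^{k+1} = 0.0 + 0.2*18.0 = 3.6
Step 2: y^k = 3.6, reduced costs: (7.8, 0.8)
  x^k = (0.0, 0.0), subgradient = b - a^T x = 18.0
  y^{k+1} = 3.6 + 0.2*18.0 = 7.2
Step 3: y^k = 7.2, reduced costs: (0.6, -6.4)
  x^k = (0.0, 12.0), subgradient = b - a^T x = -6.0
  y^{k+1} = 7.2 + 0.2*-6.0 = 6.0
Step 4: y^k = 6.0, reduced costs: (3.0, -4.0)
  x^k = (0.0, 12.0), subgradient = b - a^T x = -6.0
  y^{k+1} = 6.0 + 0.2*-6.0 = 4.8
Dual objective at y_4 = 4.8: reduced costs (5.4, -1.6), box minimizer x = (0.0, 12.0)
g(y_4) = b*y + (c1 - a1*y)*x1 + (c2 - a2*y)*x2 = 18*4.8 + 5.4*0.0 + (-1.6)*12.0 = 86.4 + 0.0 - 19.2 = 67.2


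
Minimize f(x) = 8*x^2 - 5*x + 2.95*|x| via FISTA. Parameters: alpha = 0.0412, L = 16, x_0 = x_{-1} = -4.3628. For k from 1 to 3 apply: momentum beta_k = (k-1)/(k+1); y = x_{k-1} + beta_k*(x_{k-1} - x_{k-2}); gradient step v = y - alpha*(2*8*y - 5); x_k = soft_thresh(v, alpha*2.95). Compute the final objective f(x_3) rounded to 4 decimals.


FISTA on f(x) = 8*x^2 - 5*x + 2.95*|x|
L = 16, alpha = 0.0412
Iteration 1: beta = 0.0, y = -4.3628 + 0.0*(-4.3628 + 4.3628) = -4.3628
  grad(y) = -74.8048, v = y - alpha*grad = -1.2808
  prox(v) = soft_thresh(-1.2808, 0.1215) = -1.1593
Iteration 2: beta = 0.3333, y = -1.1593 + 0.3333*(-1.1593 + 4.3628) = -0.0915
  grad(y) = -6.4635, v = y - alpha*grad = 0.1748
  prox(v) = soft_thresh(0.1748, 0.1215) = 0.0533
Iteration 3: beta = 0.5, y = 0.0533 + 0.5*(0.0533 + 1.1593) = 0.6596
  grad(y) = 5.5533, v = y - alpha*grad = 0.4308
  prox(v) = soft_thresh(0.4308, 0.1215) = 0.3092
f(x_3) = 8*0.3092^2 - 5*0.3092 + 2.95*|0.3092| = 0.1311


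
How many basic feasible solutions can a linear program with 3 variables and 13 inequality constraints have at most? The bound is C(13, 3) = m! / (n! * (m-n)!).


Each vertex corresponds to some choice of n active constraints out of m, so the number of vertices is at most C(m, n) = m! / (n!(m-n)!).
m = 13, n = 3
Numerator: 13 * 12 * 11
Denominator: 3! = 6
C(13, 3) = 286


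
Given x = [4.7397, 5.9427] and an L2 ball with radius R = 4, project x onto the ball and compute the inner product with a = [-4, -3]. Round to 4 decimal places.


Step 1: Compute ||x|| (intermediates to 6 decimals).
||x|| = sqrt(4.7397^2 + 5.9427^2) = 7.601345
Step 2: Project.
Since ||x|| > R, scale = R/||x|| = 4/7.601345 = 0.526223, proj(x) = scale * x
proj(x) = [2.494139, 3.127185]
Step 3: Dot product.
a^T * proj(x) = -4*2.494139 - 3*3.127185 = -19.3581


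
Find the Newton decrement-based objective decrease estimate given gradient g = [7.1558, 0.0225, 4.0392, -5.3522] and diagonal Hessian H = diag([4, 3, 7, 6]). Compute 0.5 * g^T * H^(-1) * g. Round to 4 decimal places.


Step 1: H is diagonal, so H^(-1) * g = [1.789, 0.0075, 0.577, -0.892].
Step 2: g^T H^(-1) g = sum_i g_i^2 / H_ii
  = (7.1558)^2/4 + (0.0225)^2/3 + (4.0392)^2/7 + (-5.3522)^2/6
  = 12.8014 + 0.0002 + 2.3307 + 4.7743 = 19.9066
Step 3: Objective decrease = 0.5 * g^T H^(-1) g = 9.9533


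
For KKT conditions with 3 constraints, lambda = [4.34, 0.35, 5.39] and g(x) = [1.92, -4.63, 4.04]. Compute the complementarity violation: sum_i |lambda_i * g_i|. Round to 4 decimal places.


KKT complementary slackness check:
lambda_1 * g_1 = 4.34 * 1.92 = 8.3328
lambda_2 * g_2 = 0.35 * -4.63 = -1.6205
lambda_3 * g_3 = 5.39 * 4.04 = 21.7756
Total violation = 8.3328 + 1.6205 + 21.7756 = 31.7289


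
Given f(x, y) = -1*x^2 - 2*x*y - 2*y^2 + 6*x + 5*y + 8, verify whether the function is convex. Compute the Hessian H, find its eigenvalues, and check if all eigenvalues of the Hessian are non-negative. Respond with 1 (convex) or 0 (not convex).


The Hessian of f(x,y) = -1*x^2 - 2*x*y - 2*y^2 + 6*x + 5*y + 8 is:
H = [[-2, -2], [-2, -4]]
Trace = -2 - 4 = -6
Determinant = -2*-4 - (-2)^2 = 4
Discriminant = (-6)^2 - 4*4 = 20.0
Eigenvalues: lambda_1 = -5.2361, lambda_2 = -0.7639
The function is not convex.

0


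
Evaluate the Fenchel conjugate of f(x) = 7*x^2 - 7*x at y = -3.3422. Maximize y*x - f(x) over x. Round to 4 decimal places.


f*(y) = sup_x {y*x - a*x^2 - b*x} = sup_x {(y-b)*x - a*x^2}
FOC: (y - b) - 2a*x = 0 => x* = (y - b)/(2a)
x* = (-3.3422 + 7)/(2*7) = 0.2613
f*(-3.3422) = (y-b)^2/(4a) = (-3.3422 + 7)^2/(4*7)
= 13.3795/28 = 0.4778


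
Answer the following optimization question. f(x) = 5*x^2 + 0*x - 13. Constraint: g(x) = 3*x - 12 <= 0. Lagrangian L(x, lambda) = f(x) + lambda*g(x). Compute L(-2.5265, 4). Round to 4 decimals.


Step 1: Evaluate f(x).
f(-2.5265) = 5*(-2.5265)^2 + 0*(-2.5265) - 13 = 18.916
Step 2: Evaluate g(x).
g(-2.5265) = 3*-2.5265 - 12 = -19.5795
Step 3: Compute Lagrangian.
L = 18.916 + 4*-19.5795 = -59.402


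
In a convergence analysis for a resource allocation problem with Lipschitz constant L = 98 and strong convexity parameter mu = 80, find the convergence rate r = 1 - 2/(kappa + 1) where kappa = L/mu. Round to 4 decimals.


Step 1: Compute the condition number.
kappa = L/mu = 98/80 = 1.225
Step 2: Compute the convergence rate.
r = 1 - 2/(kappa + 1) = 1 - 2*mu/(L + mu) = (L - mu)/(L + mu) = 18/178 = 0.1011


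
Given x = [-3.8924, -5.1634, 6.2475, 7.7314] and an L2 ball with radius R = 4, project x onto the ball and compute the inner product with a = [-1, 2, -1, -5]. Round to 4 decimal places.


Step 1: Compute ||x|| (intermediates to 6 decimals).
||x|| = sqrt((-3.8924)^2 + (-5.1634)^2 + 6.2475^2 + 7.7314^2) = 11.858216
Step 2: Project.
Since ||x|| > R, scale = R/||x|| = 4/11.858216 = 0.337319, proj(x) = scale * x
proj(x) = [-1.31298, -1.741713, 2.1074, 2.607948]
Step 3: Dot product.
a^T * proj(x) = -1*(-1.31298) + 2*(-1.741713) - 1*2.1074 - 5*2.607948 = -17.3176


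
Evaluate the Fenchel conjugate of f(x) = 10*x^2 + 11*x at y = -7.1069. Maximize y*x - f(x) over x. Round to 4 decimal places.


f*(y) = sup_x {y*x - a*x^2 - b*x} = sup_x {(y-b)*x - a*x^2}
FOC: (y - b) - 2a*x = 0 => x* = (y - b)/(2a)
x* = (-7.1069 - 11)/(2*10) = -0.9053
f*(-7.1069) = (y-b)^2/(4a) = (-7.1069 - 11)^2/(4*10)
= 327.8598/40 = 8.1965


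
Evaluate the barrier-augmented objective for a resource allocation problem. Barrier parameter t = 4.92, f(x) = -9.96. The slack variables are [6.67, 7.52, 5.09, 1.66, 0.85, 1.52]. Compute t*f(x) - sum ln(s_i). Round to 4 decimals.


Step 1: Compute log-barrier.
ln values: [1.8976, 2.0176, 1.6273, 0.5068, -0.1625, 0.4187]
phi = -(1.8976 + 2.0176 + 1.6273 + 0.5068 - 0.1625 + 0.4187) = -6.3055
Step 2: Compute augmented objective.
t*f(x) = 4.92*-9.96 = -49.0032
Total = -49.0032 - 6.3055 = -55.3087


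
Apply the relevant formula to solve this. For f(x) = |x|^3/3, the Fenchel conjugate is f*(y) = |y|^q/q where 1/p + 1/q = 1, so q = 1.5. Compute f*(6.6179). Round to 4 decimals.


The conjugate exponent q satisfies 1/p + 1/q = 1.
p = 3, so q = 3/(3 - 1) = 1.5
|y|^q = 6.6179^1.5 = 17.0247
f*(6.6179) = 17.0247 / 1.5 = 11.3498


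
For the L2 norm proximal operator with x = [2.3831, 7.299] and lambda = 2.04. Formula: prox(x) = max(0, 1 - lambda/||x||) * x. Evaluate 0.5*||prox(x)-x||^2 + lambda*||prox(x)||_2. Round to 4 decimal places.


Step 1: Compute ||x||.
||x|| = 7.6782
Step 2: Compute scaling factor.
scale = max(0, 1 - 2.04/7.6782) = 0.7343
Step 3: prox(x) = [1.7499, 5.3597]
||prox(x)|| = 5.6382
Step 4: Proximal objective.
0.5*||prox-x||^2 = 2.0808
lambda*||prox|| = 11.5019
Total = 13.5827


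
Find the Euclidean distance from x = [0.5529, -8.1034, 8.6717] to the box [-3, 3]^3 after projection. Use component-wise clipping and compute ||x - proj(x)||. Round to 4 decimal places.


Project each component onto [-3, 3].
clip(0.5529) = 0.5529, clip(-8.1034) = -3.0, clip(8.6717) = 3.0
Projection = [0.5529, -3.0, 3.0]
Squared diffs: [0.0, 26.0447, 32.1682]
Distance = sqrt(58.2129) = 7.6297


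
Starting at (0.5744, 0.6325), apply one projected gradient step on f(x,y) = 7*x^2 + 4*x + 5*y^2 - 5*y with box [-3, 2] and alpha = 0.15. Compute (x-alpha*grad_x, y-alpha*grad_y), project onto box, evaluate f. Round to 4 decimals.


Step 1: Compute gradient at (0.5744, 0.6325).
grad_x = 2*7*0.5744 + 4 = 12.0416
grad_y = 2*5*0.6325 - 5 = 1.325
Step 2: Gradient step.
x_raw = 0.5744 - 0.15*12.0416 = -1.2318
y_raw = 0.6325 - 0.15*1.325 = 0.4338
Step 3: Project onto [-3, 2].
x_proj = clip(-1.2318) = -1.2318
y_proj = clip(0.4338) = 0.4338
Step 4: Evaluate f.
f(-1.2318, 0.4338) = 4.4666


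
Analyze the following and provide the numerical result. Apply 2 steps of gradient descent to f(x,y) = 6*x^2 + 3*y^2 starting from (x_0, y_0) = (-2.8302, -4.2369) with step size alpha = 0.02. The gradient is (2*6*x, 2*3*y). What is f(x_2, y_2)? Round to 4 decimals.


Gradient descent on f(x,y) = 6*x^2 + 3*y^2.
Starting point: (-2.8302, -4.2369), alpha = 0.02
Step 1: grad_x = 2*6*-2.8302 = -33.9624, grad_y = 2*3*-4.2369 = -25.4214
  x_1 = -2.8302 - 0.02*-33.9624 = -2.151
  y_1 = -4.2369 - 0.02*-25.4214 = -3.7285
Step 2: grad_x = 2*6*-2.151 = -25.8114, grad_y = 2*3*-3.7285 = -22.3708
  x_2 = -2.151 - 0.02*-25.8114 = -1.6347
  y_2 = -3.7285 - 0.02*-22.3708 = -3.2811
f(-1.6347, -3.2811) = 6*(-1.6347)^2 + 3*(-3.2811)^2 = 48.3299


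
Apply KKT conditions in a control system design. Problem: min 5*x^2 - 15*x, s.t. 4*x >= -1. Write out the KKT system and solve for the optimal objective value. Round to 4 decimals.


Step 1: Try lambda = 0 (constraint inactive).
Stationarity: 2*5*x - 15 = 0
x* = 15/(2*5) = 1.5
Check constraint: 4*1.5 = 6.0 >= -1 -- satisfied.
Step 2: Compute optimal value.
f(x*) = 5*1.5^2 - 15*1.5 = -11.25


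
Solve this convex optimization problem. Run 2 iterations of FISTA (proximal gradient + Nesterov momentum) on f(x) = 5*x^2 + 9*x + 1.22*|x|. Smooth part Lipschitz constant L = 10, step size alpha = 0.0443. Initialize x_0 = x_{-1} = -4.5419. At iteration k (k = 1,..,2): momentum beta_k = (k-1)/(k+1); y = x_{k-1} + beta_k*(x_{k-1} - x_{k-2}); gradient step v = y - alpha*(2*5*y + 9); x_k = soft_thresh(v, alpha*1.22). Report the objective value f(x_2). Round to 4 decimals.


FISTA on f(x) = 5*x^2 + 9*x + 1.22*|x|
L = 10, alpha = 0.0443
Iteration 1: beta = 0.0, y = -4.5419 + 0.0*(-4.5419 + 4.5419) = -4.5419
  grad(y) = -36.419, v = y - alpha*grad = -2.9285
  prox(v) = soft_thresh(-2.9285, 0.054) = -2.8745
Iteration 2: beta = 0.3333, y = -2.8745 + 0.3333*(-2.8745 + 4.5419) = -2.3187
  grad(y) = -14.1869, v = y - alpha*grad = -1.6902
  prox(v) = soft_thresh(-1.6902, 0.054) = -1.6362
f(x_2) = 5*(-1.6362)^2 + 9*(-1.6362) + 1.22*|-1.6362| = 0.6558


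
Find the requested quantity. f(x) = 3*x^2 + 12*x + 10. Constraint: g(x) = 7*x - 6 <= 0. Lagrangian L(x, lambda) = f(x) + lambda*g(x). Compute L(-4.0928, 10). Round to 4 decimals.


Step 1: Evaluate f(x).
f(-4.0928) = 3*(-4.0928)^2 + 12*(-4.0928) + 10 = 11.1394
Step 2: Evaluate g(x).
g(-4.0928) = 7*-4.0928 - 6 = -34.6496
Step 3: Compute Lagrangian.
L = 11.1394 + 10*-34.6496 = -335.3566


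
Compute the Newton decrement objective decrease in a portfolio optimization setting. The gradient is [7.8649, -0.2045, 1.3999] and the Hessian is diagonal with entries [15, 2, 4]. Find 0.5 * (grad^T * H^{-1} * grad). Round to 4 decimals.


Step 1: H is diagonal, so H^(-1) * g = [0.5243, -0.1023, 0.35].
Step 2: g^T H^(-1) g = sum_i g_i^2 / H_ii
  = (7.8649)^2/15 + (-0.2045)^2/2 + (1.3999)^2/4
  = 4.1238 + 0.0209 + 0.4899 = 4.6346
Step 3: Objective decrease = 0.5 * g^T H^(-1) g = 2.3173


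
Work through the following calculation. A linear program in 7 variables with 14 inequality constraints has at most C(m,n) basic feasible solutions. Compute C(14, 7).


Each vertex corresponds to some choice of n active constraints out of m, so the number of vertices is at most C(m, n) = m! / (n!(m-n)!).
m = 14, n = 7
Numerator: 14 * 13 * 12 * 11 * 10 * 9 * 8
Denominator: 7! = 5040
C(14, 7) = 3432


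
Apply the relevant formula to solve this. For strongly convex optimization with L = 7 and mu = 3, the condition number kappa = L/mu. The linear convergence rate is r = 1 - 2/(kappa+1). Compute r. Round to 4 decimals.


Step 1: Compute the condition number.
kappa = L/mu = 7/3 = 2.3333
Step 2: Compute the convergence rate.
r = 1 - 2/(kappa + 1) = 1 - 2*mu/(L + mu) = (L - mu)/(L + mu) = 4/10 = 0.4


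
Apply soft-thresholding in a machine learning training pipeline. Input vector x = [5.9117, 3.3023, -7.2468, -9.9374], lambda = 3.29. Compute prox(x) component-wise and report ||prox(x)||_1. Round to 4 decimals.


Soft-thresholding with lambda = 3.29:
prox(5.9117) = sign(5.9117)*max(|5.9117| - 3.29, 0) = 2.6217
prox(3.3023) = sign(3.3023)*max(|3.3023| - 3.29, 0) = 0.0123
prox(-7.2468) = sign(-7.2468)*max(|-7.2468| - 3.29, 0) = -3.9568
prox(-9.9374) = sign(-9.9374)*max(|-9.9374| - 3.29, 0) = -6.6474
prox(x) = [2.6217, 0.0123, -3.9568, -6.6474]
||prox(x)||_1 = 2.6217 + 0.0123 + 3.9568 + 6.6474 = 13.2382


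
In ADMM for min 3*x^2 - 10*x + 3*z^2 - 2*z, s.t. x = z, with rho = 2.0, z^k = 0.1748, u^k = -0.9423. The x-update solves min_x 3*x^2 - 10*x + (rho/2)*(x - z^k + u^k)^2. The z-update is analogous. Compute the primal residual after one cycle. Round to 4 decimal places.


ADMM iteration with rho = 2.0, z^k = 0.1748, u^k = -0.9423
Step 1: x-update.
Minimize 3*x^2 - 10*x + (2.0/2)*(x - 0.1748 - 0.9423)^2
FOC: (2*3 + 2.0)*x = 10 + 2.0*(0.1748 + 0.9423)
x^{k+1} = 1.5293
Step 2: z-update.
Minimize 3*z^2 - 2*z + (2.0/2)*(1.5293 - z - 0.9423)^2
FOC: (2*3 + 2.0)*z = 2 + 2.0*(1.5293 - 0.9423)
z^{k+1} = 0.3967
Step 3: u-update.
u^{k+1} = -0.9423 + 1.5293 - 0.3967 = 0.1902
Step 4: Primal residual = |1.5293 - 0.3967| = 1.1325


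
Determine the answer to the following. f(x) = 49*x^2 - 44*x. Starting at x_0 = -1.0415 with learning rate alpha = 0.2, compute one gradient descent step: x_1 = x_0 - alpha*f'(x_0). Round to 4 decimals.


We compute the gradient at x_0 and apply the update.
f'(x) = 98*x - 44
f'(-1.0415) = 98*-1.0415 - 44 = -146.067
x_1 = -1.0415 - 0.2*-146.067 = 28.1719


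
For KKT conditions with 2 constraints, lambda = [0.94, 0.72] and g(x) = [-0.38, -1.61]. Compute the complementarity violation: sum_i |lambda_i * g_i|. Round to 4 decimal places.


KKT complementary slackness check:
lambda_1 * g_1 = 0.94 * -0.38 = -0.3572
lambda_2 * g_2 = 0.72 * -1.61 = -1.1592
Total violation = 0.3572 + 1.1592 = 1.5164


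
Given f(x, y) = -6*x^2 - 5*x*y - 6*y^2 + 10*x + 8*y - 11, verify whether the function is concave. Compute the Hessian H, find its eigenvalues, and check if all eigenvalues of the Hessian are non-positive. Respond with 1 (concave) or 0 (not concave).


The Hessian of f(x,y) = -6*x^2 - 5*x*y - 6*y^2 + 10*x + 8*y - 11 is:
H = [[-12, -5], [-5, -12]]
Trace = -12 - 12 = -24
Determinant = -12*-12 - (-5)^2 = 119
Discriminant = (-24)^2 - 4*119 = 100.0
Eigenvalues: lambda_1 = -17.0, lambda_2 = -7.0
The function is concave.

1


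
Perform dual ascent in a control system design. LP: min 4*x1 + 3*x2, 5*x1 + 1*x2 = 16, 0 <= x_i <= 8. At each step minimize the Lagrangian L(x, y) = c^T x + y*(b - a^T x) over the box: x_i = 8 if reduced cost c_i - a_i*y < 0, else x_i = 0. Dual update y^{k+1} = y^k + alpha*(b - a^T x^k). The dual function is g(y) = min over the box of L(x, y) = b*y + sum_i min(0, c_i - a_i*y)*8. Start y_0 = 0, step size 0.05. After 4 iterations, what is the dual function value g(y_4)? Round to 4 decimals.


Dual ascent for LP: min 4*x1 + 3*x2, 5*x1 + 1*x2 = 16, 0 <= x_i <= 8
Step 1: y^k = 0.0, reduced costs: (4.0, 3.0)
  x^k = (0.0, 0.0), subgradient = b - a^T x = 16.0
  y^{k+1} = 0.0 + 0.05*16.0 = 0.8
Step 2: y^k = 0.8, reduced costs: (0.0, 2.2)
  x^k = (0.0, 0.0), subgradient = b - a^T x = 16.0
  y^{k+1} = 0.8 + 0.05*16.0 = 1.6
Step 3: y^k = 1.6, reduced costs: (-4.0, 1.4)
  x^k = (8.0, 0.0), subgradient = b - a^T x = -24.0
  y^{k+1} = 1.6 + 0.05*-24.0 = 0.4
Step 4: y^k = 0.4, reduced costs: (2.0, 2.6)
  x^k = (0.0, 0.0), subgradient = b - a^T x = 16.0
  y^{k+1} = 0.4 + 0.05*16.0 = 1.2
Dual objective at y_4 = 1.2: reduced costs (-2.0, 1.8), box minimizer x = (8.0, 0.0)
g(y_4) = b*y + (c1 - a1*y)*x1 + (c2 - a2*y)*x2 = 16*1.2 + (-2.0)*8.0 + 1.8*0.0 = 19.2 - 16.0 + 0.0 = 3.2


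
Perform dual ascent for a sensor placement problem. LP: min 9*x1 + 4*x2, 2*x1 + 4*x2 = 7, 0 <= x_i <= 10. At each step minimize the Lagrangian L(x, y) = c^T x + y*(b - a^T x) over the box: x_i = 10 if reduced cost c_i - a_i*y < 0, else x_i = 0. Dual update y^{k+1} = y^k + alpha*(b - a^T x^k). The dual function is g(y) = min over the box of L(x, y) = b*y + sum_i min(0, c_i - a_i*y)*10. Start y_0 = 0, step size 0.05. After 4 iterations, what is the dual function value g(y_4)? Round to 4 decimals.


Dual ascent for LP: min 9*x1 + 4*x2, 2*x1 + 4*x2 = 7, 0 <= x_i <= 10
Step 1: y^k = 0.0, reduced costs: (9.0, 4.0)
  x^k = (0.0, 0.0), subgradient = b - a^T x = 7.0
  y^{k+1} = 0.0 + 0.05*7.0 = 0.35
Step 2: y^k = 0.35, reduced costs: (8.3, 2.6)
  x^k = (0.0, 0.0), subgradient = b - a^T x = 7.0
  y^{k+1} = 0.35 + 0.05*7.0 = 0.7
Step 3: y^k = 0.7, reduced costs: (7.6, 1.2)
  x^k = (0.0, 0.0), subgradient = b - a^T x = 7.0
  y^{k+1} = 0.7 + 0.05*7.0 = 1.05
Step 4: y^k = 1.05, reduced costs: (6.9, -0.2)
  x^k = (0.0, 10.0), subgradient = b - a^T x = -33.0
  y^{k+1} = 1.05 + 0.05*-33.0 = -0.6
Dual objective at y_4 = -0.6: reduced costs (10.2, 6.4), box minimizer x = (0.0, 0.0)
g(y_4) = b*y + (c1 - a1*y)*x1 + (c2 - a2*y)*x2 = 7*(-0.6) + 10.2*0.0 + 6.4*0.0 = -4.2 + 0.0 + 0.0 = -4.2


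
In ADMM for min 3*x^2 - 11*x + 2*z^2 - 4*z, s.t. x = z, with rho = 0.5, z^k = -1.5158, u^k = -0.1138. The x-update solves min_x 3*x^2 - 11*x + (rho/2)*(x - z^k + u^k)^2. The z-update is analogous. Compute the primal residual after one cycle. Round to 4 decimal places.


ADMM iteration with rho = 0.5, z^k = -1.5158, u^k = -0.1138
Step 1: x-update.
Minimize 3*x^2 - 11*x + (0.5/2)*(x + 1.5158 - 0.1138)^2
FOC: (2*3 + 0.5)*x = 11 + 0.5*(-1.5158 + 0.1138)
x^{k+1} = 1.5845
Step 2: z-update.
Minimize 2*z^2 - 4*z + (0.5/2)*(1.5845 - z - 0.1138)^2
FOC: (2*2 + 0.5)*z = 4 + 0.5*(1.5845 - 0.1138)
z^{k+1} = 1.0523
Step 3: u-update.
u^{k+1} = -0.1138 + 1.5845 - 1.0523 = 0.4184
Step 4: Primal residual = |1.5845 - 1.0523| = 0.5322


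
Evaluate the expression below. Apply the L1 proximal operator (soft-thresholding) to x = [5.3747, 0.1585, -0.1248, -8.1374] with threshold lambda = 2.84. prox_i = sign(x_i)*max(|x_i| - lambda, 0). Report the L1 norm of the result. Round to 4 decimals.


Soft-thresholding with lambda = 2.84:
prox(5.3747) = sign(5.3747)*max(|5.3747| - 2.84, 0) = 2.5347
prox(0.1585) = sign(0.1585)*max(|0.1585| - 2.84, 0) = 0.0
prox(-0.1248) = sign(-0.1248)*max(|-0.1248| - 2.84, 0) = 0.0
prox(-8.1374) = sign(-8.1374)*max(|-8.1374| - 2.84, 0) = -5.2974
prox(x) = [2.5347, 0.0, 0.0, -5.2974]
||prox(x)||_1 = 2.5347 + 0.0 + 0.0 + 5.2974 = 7.8321


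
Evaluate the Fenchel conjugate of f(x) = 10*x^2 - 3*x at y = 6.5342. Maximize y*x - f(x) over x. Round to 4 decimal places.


f*(y) = sup_x {y*x - a*x^2 - b*x} = sup_x {(y-b)*x - a*x^2}
FOC: (y - b) - 2a*x = 0 => x* = (y - b)/(2a)
x* = (6.5342 + 3)/(2*10) = 0.4767
f*(6.5342) = (y-b)^2/(4a) = (6.5342 + 3)^2/(4*10)
= 90.901/40 = 2.2725


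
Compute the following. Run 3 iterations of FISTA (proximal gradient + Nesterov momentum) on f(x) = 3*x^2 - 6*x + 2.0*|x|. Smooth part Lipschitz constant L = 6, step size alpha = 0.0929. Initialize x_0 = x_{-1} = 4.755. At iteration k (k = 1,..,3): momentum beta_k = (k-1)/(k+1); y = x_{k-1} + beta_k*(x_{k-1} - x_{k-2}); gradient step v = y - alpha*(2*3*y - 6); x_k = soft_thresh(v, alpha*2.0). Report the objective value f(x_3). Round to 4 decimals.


FISTA on f(x) = 3*x^2 - 6*x + 2.0*|x|
L = 6, alpha = 0.0929
Iteration 1: beta = 0.0, y = 4.755 + 0.0*(4.755 - 4.755) = 4.755
  grad(y) = 22.53, v = y - alpha*grad = 2.662
  prox(v) = soft_thresh(2.662, 0.1858) = 2.4762
Iteration 2: beta = 0.3333, y = 2.4762 + 0.3333*(2.4762 - 4.755) = 1.7166
  grad(y) = 4.2993, v = y - alpha*grad = 1.3171
  prox(v) = soft_thresh(1.3171, 0.1858) = 1.1313
Iteration 3: beta = 0.5, y = 1.1313 + 0.5*(1.1313 - 2.4762) = 0.4589
  grad(y) = -3.2464, v = y - alpha*grad = 0.7605
  prox(v) = soft_thresh(0.7605, 0.1858) = 0.5747
f(x_3) = 3*0.5747^2 - 6*0.5747 + 2.0*|0.5747| = -1.308


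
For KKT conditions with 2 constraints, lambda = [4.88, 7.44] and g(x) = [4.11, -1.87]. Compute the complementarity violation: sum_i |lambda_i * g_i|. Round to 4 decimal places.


KKT complementary slackness check:
lambda_1 * g_1 = 4.88 * 4.11 = 20.0568
lambda_2 * g_2 = 7.44 * -1.87 = -13.9128
Total violation = 20.0568 + 13.9128 = 33.9696


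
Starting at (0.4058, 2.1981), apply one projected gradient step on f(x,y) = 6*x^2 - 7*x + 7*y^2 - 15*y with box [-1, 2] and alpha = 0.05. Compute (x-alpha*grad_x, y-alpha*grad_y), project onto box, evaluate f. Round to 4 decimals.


Step 1: Compute gradient at (0.4058, 2.1981).
grad_x = 2*6*0.4058 - 7 = -2.1304
grad_y = 2*7*2.1981 - 15 = 15.7734
Step 2: Gradient step.
x_raw = 0.4058 - 0.05*-2.1304 = 0.5123
y_raw = 2.1981 - 0.05*15.7734 = 1.4094
Step 3: Project onto [-1, 2].
x_proj = clip(0.5123) = 0.5123
y_proj = clip(1.4094) = 1.4094
Step 4: Evaluate f.
f(0.5123, 1.4094) = -9.2474


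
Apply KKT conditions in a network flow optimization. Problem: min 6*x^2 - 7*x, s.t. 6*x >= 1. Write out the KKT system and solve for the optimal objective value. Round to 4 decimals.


Step 1: Try lambda = 0 (constraint inactive).
Stationarity: 2*6*x - 7 = 0
x* = 7/(2*6) = 7/12 = 0.5833 (rounded; the exact value 7/12 is used below)
Check constraint: 6*0.5833 = 3.4998 >= 1 -- satisfied.
Step 2: Compute optimal value.
f(x*) = 6*(7/12)^2 - 7*(7/12) = -2.0417


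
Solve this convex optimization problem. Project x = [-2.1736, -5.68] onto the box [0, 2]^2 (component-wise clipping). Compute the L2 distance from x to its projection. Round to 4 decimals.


Project each component onto [0, 2].
clip(-2.1736) = 0.0, clip(-5.68) = 0.0
Projection = [0.0, 0.0]
Squared diffs: [4.7245, 32.2624]
Distance = sqrt(36.9869) = 6.0817


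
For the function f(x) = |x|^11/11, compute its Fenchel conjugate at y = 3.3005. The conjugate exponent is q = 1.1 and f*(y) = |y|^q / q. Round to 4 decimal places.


The conjugate exponent q satisfies 1/p + 1/q = 1.
p = 11, so q = 11/(11 - 1) = 1.1
|y|^q = 3.3005^1.1 = 3.7191
f*(3.3005) = 3.7191 / 1.1 = 3.381


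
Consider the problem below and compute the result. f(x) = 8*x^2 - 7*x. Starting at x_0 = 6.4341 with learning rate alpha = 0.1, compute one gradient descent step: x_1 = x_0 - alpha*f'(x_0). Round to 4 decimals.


We compute the gradient at x_0 and apply the update.
f'(x) = 16*x - 7
f'(6.4341) = 16*6.4341 - 7 = 95.9456
x_1 = 6.4341 - 0.1*95.9456 = -3.1605


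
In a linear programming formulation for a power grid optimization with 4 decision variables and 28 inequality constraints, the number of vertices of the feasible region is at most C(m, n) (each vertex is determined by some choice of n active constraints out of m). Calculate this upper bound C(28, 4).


Each vertex corresponds to some choice of n active constraints out of m, so the number of vertices is at most C(m, n) = m! / (n!(m-n)!).
m = 28, n = 4
Numerator: 28 * 27 * 26 * 25
Denominator: 4! = 24
C(28, 4) = 20475


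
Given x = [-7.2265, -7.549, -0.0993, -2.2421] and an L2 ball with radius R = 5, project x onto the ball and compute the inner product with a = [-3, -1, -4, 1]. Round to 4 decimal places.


Step 1: Compute ||x|| (intermediates to 6 decimals).
||x|| = sqrt((-7.2265)^2 + (-7.549)^2 + (-0.0993)^2 + (-2.2421)^2) = 10.688619
Step 2: Project.
Since ||x|| > R, scale = R/||x|| = 5/10.688619 = 0.467787, proj(x) = scale * x
proj(x) = [-3.380463, -3.531324, -0.046451, -1.048825]
Step 3: Dot product.
a^T * proj(x) = -3*(-3.380463) - 1*(-3.531324) - 4*(-0.046451) + 1*(-1.048825) = 12.8097


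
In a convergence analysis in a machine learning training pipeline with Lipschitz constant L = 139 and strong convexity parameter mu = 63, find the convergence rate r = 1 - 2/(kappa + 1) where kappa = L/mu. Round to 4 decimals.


Step 1: Compute the condition number.
kappa = L/mu = 139/63 = 2.2063
Step 2: Compute the convergence rate.
r = 1 - 2/(kappa + 1) = 1 - 2*mu/(L + mu) = (L - mu)/(L + mu) = 76/202 = 0.3762


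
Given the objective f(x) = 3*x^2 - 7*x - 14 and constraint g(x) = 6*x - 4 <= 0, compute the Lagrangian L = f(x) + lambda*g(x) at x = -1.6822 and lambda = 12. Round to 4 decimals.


Step 1: Evaluate f(x).
f(-1.6822) = 3*(-1.6822)^2 - 7*(-1.6822) - 14 = 6.2648
Step 2: Evaluate g(x).
g(-1.6822) = 6*-1.6822 - 4 = -14.0932
Step 3: Compute Lagrangian.
L = 6.2648 + 12*-14.0932 = -162.8536


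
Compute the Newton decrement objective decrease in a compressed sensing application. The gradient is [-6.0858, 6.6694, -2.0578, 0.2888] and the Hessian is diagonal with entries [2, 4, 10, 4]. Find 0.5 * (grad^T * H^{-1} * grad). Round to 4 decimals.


Step 1: H is diagonal, so H^(-1) * g = [-3.0429, 1.6674, -0.2058, 0.0722].
Step 2: g^T H^(-1) g = sum_i g_i^2 / H_ii
  = (-6.0858)^2/2 + (6.6694)^2/4 + (-2.0578)^2/10 + (0.2888)^2/4
  = 18.5185 + 11.1202 + 0.4235 + 0.0209 = 30.083
Step 3: Objective decrease = 0.5 * g^T H^(-1) g = 15.0415


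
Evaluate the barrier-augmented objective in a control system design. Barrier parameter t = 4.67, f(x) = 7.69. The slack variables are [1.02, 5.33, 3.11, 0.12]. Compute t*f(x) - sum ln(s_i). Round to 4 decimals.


Step 1: Compute log-barrier.
ln values: [0.0198, 1.6734, 1.1346, -2.1203]
phi = -(0.0198 + 1.6734 + 1.1346 - 2.1203) = -0.7075
Step 2: Compute augmented objective.
t*f(x) = 4.67*7.69 = 35.9123
Total = 35.9123 - 0.7075 = 35.2048


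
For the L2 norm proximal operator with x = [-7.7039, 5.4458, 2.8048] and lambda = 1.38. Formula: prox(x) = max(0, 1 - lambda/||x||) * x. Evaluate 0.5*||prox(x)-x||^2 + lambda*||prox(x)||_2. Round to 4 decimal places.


Step 1: Compute ||x||.
||x|| = 9.8424
Step 2: Compute scaling factor.
scale = max(0, 1 - 1.38/9.8424) = 0.8598
Step 3: prox(x) = [-6.6237, 4.6822, 2.4115]
||prox(x)|| = 8.4624
Step 4: Proximal objective.
0.5*||prox-x||^2 = 0.9522
lambda*||prox|| = 11.6781
Total = 12.6304


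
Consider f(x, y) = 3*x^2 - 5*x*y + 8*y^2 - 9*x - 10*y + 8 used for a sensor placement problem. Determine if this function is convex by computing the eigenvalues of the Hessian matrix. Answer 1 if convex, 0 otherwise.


The Hessian of f(x,y) = 3*x^2 - 5*x*y + 8*y^2 - 9*x - 10*y + 8 is:
H = [[6, -5], [-5, 16]]
Trace = 6 + 16 = 22
Determinant = 6*16 - (-5)^2 = 71
Discriminant = (22)^2 - 4*71 = 200.0
Eigenvalues: lambda_1 = 3.9289, lambda_2 = 18.0711
The function is convex.

1


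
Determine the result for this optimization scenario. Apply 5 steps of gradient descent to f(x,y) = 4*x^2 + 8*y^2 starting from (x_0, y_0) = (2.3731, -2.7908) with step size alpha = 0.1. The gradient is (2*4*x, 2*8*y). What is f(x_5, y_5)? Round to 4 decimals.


Gradient descent on f(x,y) = 4*x^2 + 8*y^2.
Starting point: (2.3731, -2.7908), alpha = 0.1
Step 1: grad_x = 2*4*2.3731 = 18.9848, grad_y = 2*8*-2.7908 = -44.6528
  x_1 = 2.3731 - 0.1*18.9848 = 0.4746
  y_1 = -2.7908 - 0.1*-44.6528 = 1.6745
Step 2: grad_x = 2*4*0.4746 = 3.797, grad_y = 2*8*1.6745 = 26.7917
  x_2 = 0.4746 - 0.1*3.797 = 0.0949
  y_2 = 1.6745 - 0.1*26.7917 = -1.0047
Step 3: grad_x = 2*4*0.0949 = 0.7594, grad_y = 2*8*-1.0047 = -16.075
  x_3 = 0.0949 - 0.1*0.7594 = 0.019
  y_3 = -1.0047 - 0.1*-16.075 = 0.6028
Step 4: grad_x = 2*4*0.019 = 0.1519, grad_y = 2*8*0.6028 = 9.645
  x_4 = 0.019 - 0.1*0.1519 = 0.0038
  y_4 = 0.6028 - 0.1*9.645 = -0.3617
Step 5: grad_x = 2*4*0.0038 = 0.0304, grad_y = 2*8*-0.3617 = -5.787
  x_5 = 0.0038 - 0.1*0.0304 = 0.0008
  y_5 = -0.3617 - 0.1*-5.787 = 0.217
f(0.0008, 0.217) = 4*0.0008^2 + 8*0.217^2 = 0.3768


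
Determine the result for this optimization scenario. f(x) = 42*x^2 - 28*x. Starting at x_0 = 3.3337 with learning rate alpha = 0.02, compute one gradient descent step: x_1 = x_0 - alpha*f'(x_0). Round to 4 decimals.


We compute the gradient at x_0 and apply the update.
f'(x) = 84*x - 28
f'(3.3337) = 84*3.3337 - 28 = 252.0308
x_1 = 3.3337 - 0.02*252.0308 = -1.7069


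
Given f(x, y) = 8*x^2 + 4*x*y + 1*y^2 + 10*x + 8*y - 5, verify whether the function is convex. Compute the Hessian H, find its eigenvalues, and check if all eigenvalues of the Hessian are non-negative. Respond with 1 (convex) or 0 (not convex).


The Hessian of f(x,y) = 8*x^2 + 4*x*y + 1*y^2 + 10*x + 8*y - 5 is:
H = [[16, 4], [4, 2]]
Trace = 16 + 2 = 18
Determinant = 16*2 - (4)^2 = 16
Discriminant = (18)^2 - 4*16 = 260.0
Eigenvalues: lambda_1 = 0.9377, lambda_2 = 17.0623
The function is convex.

1


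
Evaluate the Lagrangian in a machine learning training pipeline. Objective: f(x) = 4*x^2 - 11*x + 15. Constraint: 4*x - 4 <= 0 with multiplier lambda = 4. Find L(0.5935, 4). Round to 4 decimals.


Step 1: Evaluate f(x).
f(0.5935) = 4*0.5935^2 - 11*0.5935 + 15 = 9.8805
Step 2: Evaluate g(x).
g(0.5935) = 4*0.5935 - 4 = -1.626
Step 3: Compute Lagrangian.
L = 9.8805 + 4*-1.626 = 3.3765


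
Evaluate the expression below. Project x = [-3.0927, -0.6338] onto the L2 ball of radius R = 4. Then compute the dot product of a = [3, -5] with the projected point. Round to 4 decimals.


Step 1: Compute ||x|| (intermediates to 6 decimals).
||x|| = sqrt((-3.0927)^2 + (-0.6338)^2) = 3.156976
Step 2: Project.
Since ||x|| <= R, proj = x (no scaling needed).
proj(x) = [-3.0927, -0.6338]
Step 3: Dot product.
a^T * proj(x) = 3*(-3.0927) - 5*(-0.6338) = -6.1091


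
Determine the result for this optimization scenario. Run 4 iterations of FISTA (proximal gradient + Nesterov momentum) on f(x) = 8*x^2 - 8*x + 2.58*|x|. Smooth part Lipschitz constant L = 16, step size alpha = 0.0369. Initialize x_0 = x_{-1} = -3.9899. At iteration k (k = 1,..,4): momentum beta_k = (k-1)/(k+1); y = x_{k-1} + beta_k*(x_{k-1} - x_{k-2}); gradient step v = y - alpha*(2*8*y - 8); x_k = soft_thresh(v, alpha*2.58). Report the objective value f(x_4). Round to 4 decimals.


FISTA on f(x) = 8*x^2 - 8*x + 2.58*|x|
L = 16, alpha = 0.0369
Iteration 1: beta = 0.0, y = -3.9899 + 0.0*(-3.9899 + 3.9899) = -3.9899
  grad(y) = -71.8384, v = y - alpha*grad = -1.3391
  prox(v) = soft_thresh(-1.3391, 0.0952) = -1.2439
Iteration 2: beta = 0.3333, y = -1.2439 + 0.3333*(-1.2439 + 3.9899) = -0.3285
  grad(y) = -13.2562, v = y - alpha*grad = 0.1606
  prox(v) = soft_thresh(0.1606, 0.0952) = 0.0654
Iteration 3: beta = 0.5, y = 0.0654 + 0.5*(0.0654 + 1.2439) = 0.7201
  grad(y) = 3.5214, v = y - alpha*grad = 0.5901
  prox(v) = soft_thresh(0.5901, 0.0952) = 0.4949
Iteration 4: beta = 0.6, y = 0.4949 + 0.6*(0.4949 - 0.0654) = 0.7527
  grad(y) = 4.0424, v = y - alpha*grad = 0.6035
  prox(v) = soft_thresh(0.6035, 0.0952) = 0.5083
f(x_4) = 8*0.5083^2 - 8*0.5083 + 2.58*|0.5083| = -0.6881


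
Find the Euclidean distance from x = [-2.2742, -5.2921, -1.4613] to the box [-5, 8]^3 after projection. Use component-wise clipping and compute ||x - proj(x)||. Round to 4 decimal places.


Project each component onto [-5, 8].
clip(-2.2742) = -2.2742, clip(-5.2921) = -5.0, clip(-1.4613) = -1.4613
Projection = [-2.2742, -5.0, -1.4613]
Squared diffs: [0.0, 0.0853, 0.0]
Distance = sqrt(0.0853) = 0.2921


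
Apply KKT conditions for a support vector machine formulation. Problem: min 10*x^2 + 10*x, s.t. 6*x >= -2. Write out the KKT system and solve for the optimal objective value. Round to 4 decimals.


Step 1: Try lambda = 0 (constraint inactive).
x_unc = -10/(2*10) = -0.5
Check: 6*-0.5 = -3.0 < -2 -- violated!
Step 2: Constraint must be active: 6*x = -2
x* = -2/6 = -1/3 = -0.3333 (rounded; the exact value -1/3 is used below)
lambda = (2*10*(-1/3) + 10)/6 = 0.5556
Step 3: Compute optimal value.
f(x*) = 10*(-1/3)^2 + 10*(-1/3) = -2.2222


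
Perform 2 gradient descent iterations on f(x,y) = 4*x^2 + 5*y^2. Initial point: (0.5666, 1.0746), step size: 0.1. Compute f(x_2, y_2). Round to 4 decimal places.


Gradient descent on f(x,y) = 4*x^2 + 5*y^2.
Starting point: (0.5666, 1.0746), alpha = 0.1
Step 1: grad_x = 2*4*0.5666 = 4.5328, grad_y = 2*5*1.0746 = 10.746
  x_1 = 0.5666 - 0.1*4.5328 = 0.1133
  y_1 = 1.0746 - 0.1*10.746 = 0.0
Step 2: grad_x = 2*4*0.1133 = 0.9066, grad_y = 2*5*0.0 = 0.0
  x_2 = 0.1133 - 0.1*0.9066 = 0.0227
  y_2 = 0.0 - 0.1*0.0 = 0.0
f(0.0227, 0.0) = 4*0.0227^2 + 5*0.0^2 = 0.0021
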